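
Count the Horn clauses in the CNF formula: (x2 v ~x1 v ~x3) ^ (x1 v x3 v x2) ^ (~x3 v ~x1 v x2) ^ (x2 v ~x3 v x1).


A Horn clause has at most one positive literal.
Clause 1: 1 positive lit(s) -> Horn
Clause 2: 3 positive lit(s) -> not Horn
Clause 3: 1 positive lit(s) -> Horn
Clause 4: 2 positive lit(s) -> not Horn
Total Horn clauses = 2.

2


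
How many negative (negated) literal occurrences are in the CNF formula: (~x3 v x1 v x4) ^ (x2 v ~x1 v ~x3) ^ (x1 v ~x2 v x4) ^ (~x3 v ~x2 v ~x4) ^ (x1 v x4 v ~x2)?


Scan each clause for negated literals.
Clause 1: 1 negative; Clause 2: 2 negative; Clause 3: 1 negative; Clause 4: 3 negative; Clause 5: 1 negative.
Total negative literal occurrences = 8.

8


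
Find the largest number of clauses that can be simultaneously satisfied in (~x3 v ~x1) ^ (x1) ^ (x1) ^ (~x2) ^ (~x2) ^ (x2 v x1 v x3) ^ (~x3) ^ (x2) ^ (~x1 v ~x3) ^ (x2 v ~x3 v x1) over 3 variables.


Enumerate all 8 truth assignments.
For each, count how many of the 10 clauses are satisfied.
The formula is not fully satisfiable, so the maximum is below 10.
Maximum simultaneously satisfiable clauses = 9.

9


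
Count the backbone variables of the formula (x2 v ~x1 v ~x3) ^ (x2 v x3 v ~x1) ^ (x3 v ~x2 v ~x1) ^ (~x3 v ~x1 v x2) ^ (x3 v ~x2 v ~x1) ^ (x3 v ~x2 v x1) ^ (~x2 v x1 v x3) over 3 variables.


Find all satisfying assignments: 4 model(s).
Check which variables have the same value in every model.
No variable is fixed across all models.
Backbone size = 0.

0


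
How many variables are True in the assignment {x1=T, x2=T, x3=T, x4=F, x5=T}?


The weight is the number of variables assigned True.
True variables: x1, x2, x3, x5.
Weight = 4.

4


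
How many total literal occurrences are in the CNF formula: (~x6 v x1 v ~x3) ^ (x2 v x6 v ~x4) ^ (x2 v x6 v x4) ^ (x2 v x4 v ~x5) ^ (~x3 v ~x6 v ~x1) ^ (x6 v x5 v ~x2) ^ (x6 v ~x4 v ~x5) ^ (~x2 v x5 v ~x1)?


Clause lengths: 3, 3, 3, 3, 3, 3, 3, 3.
Sum = 3 + 3 + 3 + 3 + 3 + 3 + 3 + 3 = 24.

24


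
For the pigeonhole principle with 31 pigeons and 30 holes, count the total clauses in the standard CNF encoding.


The PHP encoding has two parts:
1) At-least-one-hole clauses: 31 (one per pigeon, each with 30 literals).
2) At-most-one-pigeon-per-hole clauses: 30 holes * C(31,2) = 30 * 465 = 13950.
Total clauses = 31 + 13950 = 13981.

13981


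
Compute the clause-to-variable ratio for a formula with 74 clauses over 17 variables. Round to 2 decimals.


Clause-to-variable ratio = clauses / variables.
74 / 17 = 4.35.

4.35


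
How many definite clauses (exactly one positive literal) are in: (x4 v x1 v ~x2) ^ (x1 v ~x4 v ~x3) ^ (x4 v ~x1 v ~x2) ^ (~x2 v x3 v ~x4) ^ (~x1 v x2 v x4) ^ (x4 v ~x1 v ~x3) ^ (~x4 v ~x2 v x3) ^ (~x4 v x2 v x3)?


A definite clause has exactly one positive literal.
Clause 1: 2 positive -> not definite
Clause 2: 1 positive -> definite
Clause 3: 1 positive -> definite
Clause 4: 1 positive -> definite
Clause 5: 2 positive -> not definite
Clause 6: 1 positive -> definite
Clause 7: 1 positive -> definite
Clause 8: 2 positive -> not definite
Definite clause count = 5.

5


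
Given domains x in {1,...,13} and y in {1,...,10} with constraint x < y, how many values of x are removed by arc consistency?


For the constraint x < y, x needs a supporting value in y's domain.
x can be at most 9 (one less than y's maximum).
Valid x values from domain: 9 out of 13.
Pruned = 13 - 9 = 4.

4


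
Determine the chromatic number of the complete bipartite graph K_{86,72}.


K_{86,72} is bipartite by definition: the two parts are independent sets, with every edge crossing between them.
Color all vertices in one part with color 1 and all vertices in the other part with color 2.
Since the graph has at least one edge, one color does not suffice.
Chromatic number = 2.

2


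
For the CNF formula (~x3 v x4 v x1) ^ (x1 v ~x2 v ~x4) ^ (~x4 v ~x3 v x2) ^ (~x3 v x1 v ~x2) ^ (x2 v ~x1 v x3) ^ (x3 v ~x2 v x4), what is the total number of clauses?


Each group enclosed in parentheses joined by ^ is one clause.
Counting the conjuncts: 6 clauses.

6


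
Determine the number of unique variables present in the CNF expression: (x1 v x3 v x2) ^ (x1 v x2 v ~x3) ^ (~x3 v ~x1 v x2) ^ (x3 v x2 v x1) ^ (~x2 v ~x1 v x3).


Identify each distinct variable in the formula.
Variables found: x1, x2, x3.
Total distinct variables = 3.

3


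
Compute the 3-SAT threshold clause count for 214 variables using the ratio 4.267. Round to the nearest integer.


The 3-SAT phase transition occurs at approximately 4.267 clauses per variable.
m = 4.267 * 214 = 913.138.
Rounded to nearest integer: 913.

913


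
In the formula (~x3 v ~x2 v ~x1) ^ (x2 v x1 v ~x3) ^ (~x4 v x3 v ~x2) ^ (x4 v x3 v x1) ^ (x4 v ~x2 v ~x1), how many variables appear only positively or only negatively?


A pure literal appears in only one polarity across all clauses.
No pure literals found.
Count = 0.

0


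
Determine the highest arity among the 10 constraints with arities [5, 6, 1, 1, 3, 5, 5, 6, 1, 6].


The arities are: 5, 6, 1, 1, 3, 5, 5, 6, 1, 6.
Scan for the maximum value.
Maximum arity = 6.

6


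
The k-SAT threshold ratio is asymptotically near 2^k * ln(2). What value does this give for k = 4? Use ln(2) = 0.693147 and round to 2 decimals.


Using the asymptotic formula: threshold ~ 2^k * ln(2).
2^4 = 16.
16 * 0.693147 = 11.09.

11.09


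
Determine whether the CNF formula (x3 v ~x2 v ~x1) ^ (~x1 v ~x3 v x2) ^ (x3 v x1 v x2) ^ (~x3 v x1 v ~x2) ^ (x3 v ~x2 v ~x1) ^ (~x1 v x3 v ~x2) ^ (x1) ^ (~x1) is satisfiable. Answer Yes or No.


Check all 8 possible truth assignments.
Number of satisfying assignments found: 0.
The formula is unsatisfiable.

No


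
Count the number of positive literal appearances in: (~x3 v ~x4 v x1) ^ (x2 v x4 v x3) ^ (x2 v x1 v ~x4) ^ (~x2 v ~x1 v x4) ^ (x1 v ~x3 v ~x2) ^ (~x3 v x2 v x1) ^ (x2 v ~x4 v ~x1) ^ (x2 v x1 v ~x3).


Scan each clause for unnegated literals.
Clause 1: 1 positive; Clause 2: 3 positive; Clause 3: 2 positive; Clause 4: 1 positive; Clause 5: 1 positive; Clause 6: 2 positive; Clause 7: 1 positive; Clause 8: 2 positive.
Total positive literal occurrences = 13.

13


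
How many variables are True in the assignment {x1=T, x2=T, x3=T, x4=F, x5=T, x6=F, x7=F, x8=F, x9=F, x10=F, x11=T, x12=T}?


The weight is the number of variables assigned True.
True variables: x1, x2, x3, x5, x11, x12.
Weight = 6.

6


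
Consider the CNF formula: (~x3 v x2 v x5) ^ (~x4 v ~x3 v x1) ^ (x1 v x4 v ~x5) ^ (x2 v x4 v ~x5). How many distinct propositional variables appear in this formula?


Identify each distinct variable in the formula.
Variables found: x1, x2, x3, x4, x5.
Total distinct variables = 5.

5


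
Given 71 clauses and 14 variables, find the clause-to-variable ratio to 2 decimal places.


Clause-to-variable ratio = clauses / variables.
71 / 14 = 5.07.

5.07


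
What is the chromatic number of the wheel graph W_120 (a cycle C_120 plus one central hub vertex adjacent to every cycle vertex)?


W_120 consists of the cycle C_120 together with a hub vertex adjacent to every cycle vertex.
The cycle C_120 needs 2 colors (even cycle -> 2).
The hub is adjacent to every cycle vertex, so it must receive a new color distinct from all of them.
Chromatic number = 2 + 1 = 3.

3


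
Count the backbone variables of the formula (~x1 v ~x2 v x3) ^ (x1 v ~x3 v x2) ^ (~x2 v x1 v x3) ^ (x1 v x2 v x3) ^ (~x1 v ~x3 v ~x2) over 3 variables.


Find all satisfying assignments: 3 model(s).
Check which variables have the same value in every model.
No variable is fixed across all models.
Backbone size = 0.

0


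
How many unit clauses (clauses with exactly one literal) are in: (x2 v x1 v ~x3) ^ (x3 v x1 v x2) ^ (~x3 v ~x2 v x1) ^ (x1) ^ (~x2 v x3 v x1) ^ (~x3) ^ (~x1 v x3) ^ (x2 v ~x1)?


A unit clause contains exactly one literal.
Unit clauses found: (x1), (~x3).
Count = 2.

2


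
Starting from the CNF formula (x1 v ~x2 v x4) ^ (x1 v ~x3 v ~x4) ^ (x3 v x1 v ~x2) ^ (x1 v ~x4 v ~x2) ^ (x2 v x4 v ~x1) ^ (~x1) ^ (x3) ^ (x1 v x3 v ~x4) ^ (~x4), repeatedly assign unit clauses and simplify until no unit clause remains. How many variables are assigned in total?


Unit propagation repeatedly assigns the literal in any unit clause, then simplifies.
Assignments in order: x1 = F, x3 = T, x4 = F, x2 = F.
No further unit clauses remain.
Total variables assigned = 4.

4


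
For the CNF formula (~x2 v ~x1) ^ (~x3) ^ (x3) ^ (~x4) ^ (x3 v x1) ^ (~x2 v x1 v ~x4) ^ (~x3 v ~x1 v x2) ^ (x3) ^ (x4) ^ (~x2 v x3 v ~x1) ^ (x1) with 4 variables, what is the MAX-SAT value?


Enumerate all 16 truth assignments.
For each, count how many of the 11 clauses are satisfied.
The formula is not fully satisfiable, so the maximum is below 11.
Maximum simultaneously satisfiable clauses = 8.

8


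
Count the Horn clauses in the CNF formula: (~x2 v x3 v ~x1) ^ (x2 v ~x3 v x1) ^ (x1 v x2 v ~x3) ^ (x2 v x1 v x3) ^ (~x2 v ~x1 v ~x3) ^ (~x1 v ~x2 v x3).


A Horn clause has at most one positive literal.
Clause 1: 1 positive lit(s) -> Horn
Clause 2: 2 positive lit(s) -> not Horn
Clause 3: 2 positive lit(s) -> not Horn
Clause 4: 3 positive lit(s) -> not Horn
Clause 5: 0 positive lit(s) -> Horn
Clause 6: 1 positive lit(s) -> Horn
Total Horn clauses = 3.

3


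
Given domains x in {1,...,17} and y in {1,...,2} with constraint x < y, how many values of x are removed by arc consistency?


For the constraint x < y, x needs a supporting value in y's domain.
x can be at most 1 (one less than y's maximum).
Valid x values from domain: 1 out of 17.
Pruned = 17 - 1 = 16.

16


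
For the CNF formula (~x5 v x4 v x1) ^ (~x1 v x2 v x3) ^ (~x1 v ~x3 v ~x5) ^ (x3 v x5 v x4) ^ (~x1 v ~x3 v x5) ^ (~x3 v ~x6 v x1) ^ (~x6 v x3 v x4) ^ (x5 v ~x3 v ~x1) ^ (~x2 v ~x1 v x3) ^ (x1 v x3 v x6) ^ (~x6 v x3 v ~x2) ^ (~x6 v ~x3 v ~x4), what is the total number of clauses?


Each group enclosed in parentheses joined by ^ is one clause.
Counting the conjuncts: 12 clauses.

12


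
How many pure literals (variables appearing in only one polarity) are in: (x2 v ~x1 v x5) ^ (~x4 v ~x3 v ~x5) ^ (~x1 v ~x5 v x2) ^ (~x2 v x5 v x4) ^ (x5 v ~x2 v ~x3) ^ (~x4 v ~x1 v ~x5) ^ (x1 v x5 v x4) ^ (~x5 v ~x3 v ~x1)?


A pure literal appears in only one polarity across all clauses.
Pure literals: x3 (negative only).
Count = 1.

1


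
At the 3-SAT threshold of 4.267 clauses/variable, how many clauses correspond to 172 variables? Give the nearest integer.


The 3-SAT phase transition occurs at approximately 4.267 clauses per variable.
m = 4.267 * 172 = 733.924.
Rounded to nearest integer: 734.

734


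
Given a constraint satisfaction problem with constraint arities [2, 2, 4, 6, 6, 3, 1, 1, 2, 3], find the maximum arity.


The arities are: 2, 2, 4, 6, 6, 3, 1, 1, 2, 3.
Scan for the maximum value.
Maximum arity = 6.

6


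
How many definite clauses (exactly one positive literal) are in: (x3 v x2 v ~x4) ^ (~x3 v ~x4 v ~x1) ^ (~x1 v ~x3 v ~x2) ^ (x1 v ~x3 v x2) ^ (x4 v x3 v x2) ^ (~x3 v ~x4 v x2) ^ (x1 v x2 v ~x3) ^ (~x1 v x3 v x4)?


A definite clause has exactly one positive literal.
Clause 1: 2 positive -> not definite
Clause 2: 0 positive -> not definite
Clause 3: 0 positive -> not definite
Clause 4: 2 positive -> not definite
Clause 5: 3 positive -> not definite
Clause 6: 1 positive -> definite
Clause 7: 2 positive -> not definite
Clause 8: 2 positive -> not definite
Definite clause count = 1.

1


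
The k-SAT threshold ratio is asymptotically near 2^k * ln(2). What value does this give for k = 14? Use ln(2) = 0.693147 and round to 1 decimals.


Using the asymptotic formula: threshold ~ 2^k * ln(2).
2^14 = 16384.
16384 * 0.693147 = 11356.5.

11356.5


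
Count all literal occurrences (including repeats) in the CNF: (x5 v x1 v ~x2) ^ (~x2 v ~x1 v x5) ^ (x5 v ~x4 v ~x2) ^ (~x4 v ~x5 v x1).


Clause lengths: 3, 3, 3, 3.
Sum = 3 + 3 + 3 + 3 = 12.

12


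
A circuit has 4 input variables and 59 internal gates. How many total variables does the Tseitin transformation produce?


The Tseitin transformation introduces one auxiliary variable per gate.
Total variables = inputs + gates = 4 + 59 = 63.

63


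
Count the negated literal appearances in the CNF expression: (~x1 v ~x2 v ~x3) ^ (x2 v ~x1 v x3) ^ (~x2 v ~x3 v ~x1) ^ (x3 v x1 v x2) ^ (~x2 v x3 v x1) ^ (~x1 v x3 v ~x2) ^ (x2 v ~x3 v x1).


Scan each clause for negated literals.
Clause 1: 3 negative; Clause 2: 1 negative; Clause 3: 3 negative; Clause 4: 0 negative; Clause 5: 1 negative; Clause 6: 2 negative; Clause 7: 1 negative.
Total negative literal occurrences = 11.

11


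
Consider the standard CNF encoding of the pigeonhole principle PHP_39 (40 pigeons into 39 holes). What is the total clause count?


The PHP encoding has two parts:
1) At-least-one-hole clauses: 40 (one per pigeon, each with 39 literals).
2) At-most-one-pigeon-per-hole clauses: 39 holes * C(40,2) = 39 * 780 = 30420.
Total clauses = 40 + 30420 = 30460.

30460


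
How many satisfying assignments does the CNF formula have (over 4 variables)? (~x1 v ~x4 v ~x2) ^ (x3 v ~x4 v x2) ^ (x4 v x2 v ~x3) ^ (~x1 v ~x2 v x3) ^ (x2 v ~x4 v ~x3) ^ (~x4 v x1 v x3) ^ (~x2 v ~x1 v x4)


Enumerate all 16 truth assignments over 4 variables.
Test each against every clause.
Satisfying assignments found: 5.

5


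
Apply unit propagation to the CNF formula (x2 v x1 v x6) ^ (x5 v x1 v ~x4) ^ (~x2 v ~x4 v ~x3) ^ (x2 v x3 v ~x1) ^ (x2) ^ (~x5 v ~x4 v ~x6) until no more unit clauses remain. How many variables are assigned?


Unit propagation repeatedly assigns the literal in any unit clause, then simplifies.
Assignments in order: x2 = T.
No further unit clauses remain.
Total variables assigned = 1.

1


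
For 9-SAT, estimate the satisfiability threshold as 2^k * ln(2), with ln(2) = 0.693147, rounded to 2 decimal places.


Using the asymptotic formula: threshold ~ 2^k * ln(2).
2^9 = 512.
512 * 0.693147 = 354.89.

354.89


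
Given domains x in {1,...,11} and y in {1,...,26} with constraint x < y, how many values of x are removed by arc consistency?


For the constraint x < y, x needs a supporting value in y's domain.
x can be at most 25 (one less than y's maximum).
Valid x values from domain: 11 out of 11.
Pruned = 11 - 11 = 0.

0


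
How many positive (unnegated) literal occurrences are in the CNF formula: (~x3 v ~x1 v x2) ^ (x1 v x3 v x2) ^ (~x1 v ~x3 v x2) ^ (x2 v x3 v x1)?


Scan each clause for unnegated literals.
Clause 1: 1 positive; Clause 2: 3 positive; Clause 3: 1 positive; Clause 4: 3 positive.
Total positive literal occurrences = 8.

8


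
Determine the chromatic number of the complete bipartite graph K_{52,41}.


K_{52,41} is bipartite by definition: the two parts are independent sets, with every edge crossing between them.
Color all vertices in one part with color 1 and all vertices in the other part with color 2.
Since the graph has at least one edge, one color does not suffice.
Chromatic number = 2.

2


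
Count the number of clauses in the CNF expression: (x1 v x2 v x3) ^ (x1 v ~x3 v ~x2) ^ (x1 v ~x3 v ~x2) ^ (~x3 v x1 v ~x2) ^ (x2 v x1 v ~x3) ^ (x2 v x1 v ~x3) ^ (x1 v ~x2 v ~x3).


Each group enclosed in parentheses joined by ^ is one clause.
Counting the conjuncts: 7 clauses.

7


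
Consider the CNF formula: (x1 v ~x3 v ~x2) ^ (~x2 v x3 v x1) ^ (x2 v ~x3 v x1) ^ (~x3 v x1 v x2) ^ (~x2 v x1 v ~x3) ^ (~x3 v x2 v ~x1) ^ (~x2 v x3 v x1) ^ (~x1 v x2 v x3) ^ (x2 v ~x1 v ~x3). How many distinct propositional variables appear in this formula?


Identify each distinct variable in the formula.
Variables found: x1, x2, x3.
Total distinct variables = 3.

3


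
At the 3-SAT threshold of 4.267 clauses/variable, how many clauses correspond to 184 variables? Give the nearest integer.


The 3-SAT phase transition occurs at approximately 4.267 clauses per variable.
m = 4.267 * 184 = 785.128.
Rounded to nearest integer: 785.

785


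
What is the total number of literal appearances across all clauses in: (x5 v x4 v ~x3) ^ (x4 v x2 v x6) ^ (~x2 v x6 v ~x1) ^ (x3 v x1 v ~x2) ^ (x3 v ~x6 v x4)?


Clause lengths: 3, 3, 3, 3, 3.
Sum = 3 + 3 + 3 + 3 + 3 = 15.

15


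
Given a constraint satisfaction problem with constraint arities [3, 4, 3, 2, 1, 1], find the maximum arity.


The arities are: 3, 4, 3, 2, 1, 1.
Scan for the maximum value.
Maximum arity = 4.

4


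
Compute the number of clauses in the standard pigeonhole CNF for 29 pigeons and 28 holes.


The PHP encoding has two parts:
1) At-least-one-hole clauses: 29 (one per pigeon, each with 28 literals).
2) At-most-one-pigeon-per-hole clauses: 28 holes * C(29,2) = 28 * 406 = 11368.
Total clauses = 29 + 11368 = 11397.

11397


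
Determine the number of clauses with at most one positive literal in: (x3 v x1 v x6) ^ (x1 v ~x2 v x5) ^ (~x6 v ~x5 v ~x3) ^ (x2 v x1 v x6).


A Horn clause has at most one positive literal.
Clause 1: 3 positive lit(s) -> not Horn
Clause 2: 2 positive lit(s) -> not Horn
Clause 3: 0 positive lit(s) -> Horn
Clause 4: 3 positive lit(s) -> not Horn
Total Horn clauses = 1.

1


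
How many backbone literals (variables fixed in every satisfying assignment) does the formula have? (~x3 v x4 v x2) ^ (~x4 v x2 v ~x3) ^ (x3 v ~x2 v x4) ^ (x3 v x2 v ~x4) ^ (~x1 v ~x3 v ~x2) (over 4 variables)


Find all satisfying assignments: 6 model(s).
Check which variables have the same value in every model.
No variable is fixed across all models.
Backbone size = 0.

0


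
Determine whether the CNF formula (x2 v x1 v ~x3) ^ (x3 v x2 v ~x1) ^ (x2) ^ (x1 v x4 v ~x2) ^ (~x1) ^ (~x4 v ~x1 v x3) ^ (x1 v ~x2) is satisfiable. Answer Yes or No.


Check all 16 possible truth assignments.
Number of satisfying assignments found: 0.
The formula is unsatisfiable.

No


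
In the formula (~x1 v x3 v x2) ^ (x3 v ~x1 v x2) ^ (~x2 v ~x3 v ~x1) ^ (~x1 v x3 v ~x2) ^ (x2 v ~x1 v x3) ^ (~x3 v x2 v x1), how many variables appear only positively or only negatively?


A pure literal appears in only one polarity across all clauses.
No pure literals found.
Count = 0.

0


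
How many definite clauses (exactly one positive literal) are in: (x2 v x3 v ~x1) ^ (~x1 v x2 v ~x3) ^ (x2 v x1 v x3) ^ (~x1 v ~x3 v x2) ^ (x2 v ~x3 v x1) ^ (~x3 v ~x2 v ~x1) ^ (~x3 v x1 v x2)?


A definite clause has exactly one positive literal.
Clause 1: 2 positive -> not definite
Clause 2: 1 positive -> definite
Clause 3: 3 positive -> not definite
Clause 4: 1 positive -> definite
Clause 5: 2 positive -> not definite
Clause 6: 0 positive -> not definite
Clause 7: 2 positive -> not definite
Definite clause count = 2.

2


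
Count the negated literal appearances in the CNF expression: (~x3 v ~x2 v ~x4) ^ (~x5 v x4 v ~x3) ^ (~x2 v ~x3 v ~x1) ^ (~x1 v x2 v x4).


Scan each clause for negated literals.
Clause 1: 3 negative; Clause 2: 2 negative; Clause 3: 3 negative; Clause 4: 1 negative.
Total negative literal occurrences = 9.

9


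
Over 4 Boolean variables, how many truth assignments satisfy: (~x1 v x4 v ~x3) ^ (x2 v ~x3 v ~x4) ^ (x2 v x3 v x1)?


Enumerate all 16 truth assignments over 4 variables.
Test each against every clause.
Satisfying assignments found: 10.

10


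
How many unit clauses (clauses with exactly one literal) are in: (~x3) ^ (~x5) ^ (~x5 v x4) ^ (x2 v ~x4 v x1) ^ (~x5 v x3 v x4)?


A unit clause contains exactly one literal.
Unit clauses found: (~x3), (~x5).
Count = 2.

2


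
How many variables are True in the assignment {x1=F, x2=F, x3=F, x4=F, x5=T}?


The weight is the number of variables assigned True.
True variables: x5.
Weight = 1.

1


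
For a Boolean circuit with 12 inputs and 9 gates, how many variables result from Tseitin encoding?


The Tseitin transformation introduces one auxiliary variable per gate.
Total variables = inputs + gates = 12 + 9 = 21.

21


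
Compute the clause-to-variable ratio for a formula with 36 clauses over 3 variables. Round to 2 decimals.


Clause-to-variable ratio = clauses / variables.
36 / 3 = 12.0.

12.0


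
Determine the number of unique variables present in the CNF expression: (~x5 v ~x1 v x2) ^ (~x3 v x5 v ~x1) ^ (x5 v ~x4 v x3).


Identify each distinct variable in the formula.
Variables found: x1, x2, x3, x4, x5.
Total distinct variables = 5.

5


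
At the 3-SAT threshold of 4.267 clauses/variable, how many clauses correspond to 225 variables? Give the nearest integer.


The 3-SAT phase transition occurs at approximately 4.267 clauses per variable.
m = 4.267 * 225 = 960.075.
Rounded to nearest integer: 960.

960


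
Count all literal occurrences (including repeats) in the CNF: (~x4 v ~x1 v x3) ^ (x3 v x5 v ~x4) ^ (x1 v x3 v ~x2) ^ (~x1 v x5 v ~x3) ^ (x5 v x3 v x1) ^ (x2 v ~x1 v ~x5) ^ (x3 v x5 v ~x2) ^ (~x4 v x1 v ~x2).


Clause lengths: 3, 3, 3, 3, 3, 3, 3, 3.
Sum = 3 + 3 + 3 + 3 + 3 + 3 + 3 + 3 = 24.

24


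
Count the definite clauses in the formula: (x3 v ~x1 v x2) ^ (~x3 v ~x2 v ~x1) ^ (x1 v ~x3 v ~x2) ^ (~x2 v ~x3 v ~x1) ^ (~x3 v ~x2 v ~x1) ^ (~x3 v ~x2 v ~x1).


A definite clause has exactly one positive literal.
Clause 1: 2 positive -> not definite
Clause 2: 0 positive -> not definite
Clause 3: 1 positive -> definite
Clause 4: 0 positive -> not definite
Clause 5: 0 positive -> not definite
Clause 6: 0 positive -> not definite
Definite clause count = 1.

1


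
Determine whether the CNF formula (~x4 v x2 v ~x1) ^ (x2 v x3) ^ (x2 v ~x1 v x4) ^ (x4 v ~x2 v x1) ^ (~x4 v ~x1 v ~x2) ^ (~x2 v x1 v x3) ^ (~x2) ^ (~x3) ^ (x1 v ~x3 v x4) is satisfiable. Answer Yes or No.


Check all 16 possible truth assignments.
Number of satisfying assignments found: 0.
The formula is unsatisfiable.

No


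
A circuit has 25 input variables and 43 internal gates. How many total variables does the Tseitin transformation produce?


The Tseitin transformation introduces one auxiliary variable per gate.
Total variables = inputs + gates = 25 + 43 = 68.

68


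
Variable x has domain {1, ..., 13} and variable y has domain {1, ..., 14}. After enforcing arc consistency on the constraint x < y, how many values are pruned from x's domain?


For the constraint x < y, x needs a supporting value in y's domain.
x can be at most 13 (one less than y's maximum).
Valid x values from domain: 13 out of 13.
Pruned = 13 - 13 = 0.

0


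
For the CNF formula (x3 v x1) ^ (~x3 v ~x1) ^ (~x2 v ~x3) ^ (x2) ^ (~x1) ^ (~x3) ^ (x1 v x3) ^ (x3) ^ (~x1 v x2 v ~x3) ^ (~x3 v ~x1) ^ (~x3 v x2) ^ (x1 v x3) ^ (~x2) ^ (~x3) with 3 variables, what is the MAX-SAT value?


Enumerate all 8 truth assignments.
For each, count how many of the 14 clauses are satisfied.
The formula is not fully satisfiable, so the maximum is below 14.
Maximum simultaneously satisfiable clauses = 11.

11


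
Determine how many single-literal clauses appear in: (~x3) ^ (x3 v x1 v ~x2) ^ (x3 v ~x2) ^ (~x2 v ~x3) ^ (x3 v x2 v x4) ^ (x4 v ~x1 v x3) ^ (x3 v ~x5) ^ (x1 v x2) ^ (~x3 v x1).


A unit clause contains exactly one literal.
Unit clauses found: (~x3).
Count = 1.

1


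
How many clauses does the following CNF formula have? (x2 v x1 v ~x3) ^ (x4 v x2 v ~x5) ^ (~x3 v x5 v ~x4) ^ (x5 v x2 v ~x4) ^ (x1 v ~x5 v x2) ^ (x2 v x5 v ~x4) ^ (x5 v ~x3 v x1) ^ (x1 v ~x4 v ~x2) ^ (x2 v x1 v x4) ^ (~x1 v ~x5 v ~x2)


Each group enclosed in parentheses joined by ^ is one clause.
Counting the conjuncts: 10 clauses.

10


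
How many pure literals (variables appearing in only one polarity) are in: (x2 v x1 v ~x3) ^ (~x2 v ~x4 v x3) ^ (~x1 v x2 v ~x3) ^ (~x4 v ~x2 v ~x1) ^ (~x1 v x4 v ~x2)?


A pure literal appears in only one polarity across all clauses.
No pure literals found.
Count = 0.

0


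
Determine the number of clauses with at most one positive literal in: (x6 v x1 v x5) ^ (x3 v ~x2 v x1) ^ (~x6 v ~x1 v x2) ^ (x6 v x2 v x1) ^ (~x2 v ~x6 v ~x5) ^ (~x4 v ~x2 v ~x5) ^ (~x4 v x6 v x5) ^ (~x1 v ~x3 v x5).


A Horn clause has at most one positive literal.
Clause 1: 3 positive lit(s) -> not Horn
Clause 2: 2 positive lit(s) -> not Horn
Clause 3: 1 positive lit(s) -> Horn
Clause 4: 3 positive lit(s) -> not Horn
Clause 5: 0 positive lit(s) -> Horn
Clause 6: 0 positive lit(s) -> Horn
Clause 7: 2 positive lit(s) -> not Horn
Clause 8: 1 positive lit(s) -> Horn
Total Horn clauses = 4.

4


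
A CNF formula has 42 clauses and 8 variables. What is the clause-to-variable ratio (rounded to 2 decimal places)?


Clause-to-variable ratio = clauses / variables.
42 / 8 = 5.25.

5.25


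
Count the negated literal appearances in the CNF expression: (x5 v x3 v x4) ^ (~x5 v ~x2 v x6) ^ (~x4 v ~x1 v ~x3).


Scan each clause for negated literals.
Clause 1: 0 negative; Clause 2: 2 negative; Clause 3: 3 negative.
Total negative literal occurrences = 5.

5


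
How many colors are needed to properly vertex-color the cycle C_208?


A cycle on an even number of vertices is bipartite: alternate two colors around the cycle.
Since 208 is even, two colors suffice, and at least two are needed because the graph has edges.
Chromatic number = 2.

2


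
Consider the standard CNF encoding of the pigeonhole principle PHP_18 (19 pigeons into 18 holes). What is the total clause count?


The PHP encoding has two parts:
1) At-least-one-hole clauses: 19 (one per pigeon, each with 18 literals).
2) At-most-one-pigeon-per-hole clauses: 18 holes * C(19,2) = 18 * 171 = 3078.
Total clauses = 19 + 3078 = 3097.

3097


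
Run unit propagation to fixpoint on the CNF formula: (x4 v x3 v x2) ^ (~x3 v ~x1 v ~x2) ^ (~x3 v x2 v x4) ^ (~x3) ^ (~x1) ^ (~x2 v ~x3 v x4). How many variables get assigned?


Unit propagation repeatedly assigns the literal in any unit clause, then simplifies.
Assignments in order: x3 = F, x1 = F.
No further unit clauses remain.
Total variables assigned = 2.

2


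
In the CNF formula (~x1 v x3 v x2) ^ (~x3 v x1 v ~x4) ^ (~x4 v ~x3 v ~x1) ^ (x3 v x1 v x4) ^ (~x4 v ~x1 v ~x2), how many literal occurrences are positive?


Scan each clause for unnegated literals.
Clause 1: 2 positive; Clause 2: 1 positive; Clause 3: 0 positive; Clause 4: 3 positive; Clause 5: 0 positive.
Total positive literal occurrences = 6.

6


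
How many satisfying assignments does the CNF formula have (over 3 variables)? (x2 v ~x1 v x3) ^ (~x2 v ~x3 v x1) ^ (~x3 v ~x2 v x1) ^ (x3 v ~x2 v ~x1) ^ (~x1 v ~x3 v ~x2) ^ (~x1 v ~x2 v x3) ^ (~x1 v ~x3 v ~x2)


Enumerate all 8 truth assignments over 3 variables.
Test each against every clause.
Satisfying assignments found: 4.

4


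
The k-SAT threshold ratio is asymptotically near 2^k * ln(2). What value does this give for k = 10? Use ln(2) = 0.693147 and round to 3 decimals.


Using the asymptotic formula: threshold ~ 2^k * ln(2).
2^10 = 1024.
1024 * 0.693147 = 709.783.

709.783


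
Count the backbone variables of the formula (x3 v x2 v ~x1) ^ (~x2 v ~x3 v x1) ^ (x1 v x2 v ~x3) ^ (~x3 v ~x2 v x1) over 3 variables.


Find all satisfying assignments: 5 model(s).
Check which variables have the same value in every model.
No variable is fixed across all models.
Backbone size = 0.

0


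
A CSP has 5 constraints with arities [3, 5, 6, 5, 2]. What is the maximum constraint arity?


The arities are: 3, 5, 6, 5, 2.
Scan for the maximum value.
Maximum arity = 6.

6


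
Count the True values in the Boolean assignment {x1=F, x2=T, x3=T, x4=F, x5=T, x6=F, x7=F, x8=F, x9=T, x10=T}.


The weight is the number of variables assigned True.
True variables: x2, x3, x5, x9, x10.
Weight = 5.

5


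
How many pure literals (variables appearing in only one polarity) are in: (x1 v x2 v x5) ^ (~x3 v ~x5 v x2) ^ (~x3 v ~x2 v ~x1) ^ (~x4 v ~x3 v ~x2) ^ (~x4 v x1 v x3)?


A pure literal appears in only one polarity across all clauses.
Pure literals: x4 (negative only).
Count = 1.

1


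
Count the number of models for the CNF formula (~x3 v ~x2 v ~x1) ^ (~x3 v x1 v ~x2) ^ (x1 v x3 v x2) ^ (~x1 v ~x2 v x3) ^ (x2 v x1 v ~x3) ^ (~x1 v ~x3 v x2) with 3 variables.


Enumerate all 8 truth assignments over 3 variables.
Test each against every clause.
Satisfying assignments found: 2.

2


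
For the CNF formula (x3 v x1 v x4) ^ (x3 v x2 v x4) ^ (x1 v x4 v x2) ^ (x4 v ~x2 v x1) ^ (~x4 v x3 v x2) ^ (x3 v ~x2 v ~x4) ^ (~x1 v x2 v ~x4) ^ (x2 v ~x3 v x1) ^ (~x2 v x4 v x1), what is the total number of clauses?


Each group enclosed in parentheses joined by ^ is one clause.
Counting the conjuncts: 9 clauses.

9


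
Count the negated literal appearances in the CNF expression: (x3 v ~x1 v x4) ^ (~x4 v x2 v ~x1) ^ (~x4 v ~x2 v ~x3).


Scan each clause for negated literals.
Clause 1: 1 negative; Clause 2: 2 negative; Clause 3: 3 negative.
Total negative literal occurrences = 6.

6


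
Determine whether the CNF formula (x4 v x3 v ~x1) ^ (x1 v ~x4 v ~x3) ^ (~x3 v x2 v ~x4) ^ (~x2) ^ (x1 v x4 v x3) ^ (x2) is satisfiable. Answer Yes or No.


Check all 16 possible truth assignments.
Number of satisfying assignments found: 0.
The formula is unsatisfiable.

No


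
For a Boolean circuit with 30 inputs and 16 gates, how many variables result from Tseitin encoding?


The Tseitin transformation introduces one auxiliary variable per gate.
Total variables = inputs + gates = 30 + 16 = 46.

46


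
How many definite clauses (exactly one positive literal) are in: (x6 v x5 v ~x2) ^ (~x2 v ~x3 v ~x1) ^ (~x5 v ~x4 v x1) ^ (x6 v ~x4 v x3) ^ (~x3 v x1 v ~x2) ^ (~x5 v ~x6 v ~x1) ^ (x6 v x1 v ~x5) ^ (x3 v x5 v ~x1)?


A definite clause has exactly one positive literal.
Clause 1: 2 positive -> not definite
Clause 2: 0 positive -> not definite
Clause 3: 1 positive -> definite
Clause 4: 2 positive -> not definite
Clause 5: 1 positive -> definite
Clause 6: 0 positive -> not definite
Clause 7: 2 positive -> not definite
Clause 8: 2 positive -> not definite
Definite clause count = 2.

2


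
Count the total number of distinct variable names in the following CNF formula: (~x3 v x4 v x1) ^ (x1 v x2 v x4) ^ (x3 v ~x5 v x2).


Identify each distinct variable in the formula.
Variables found: x1, x2, x3, x4, x5.
Total distinct variables = 5.

5


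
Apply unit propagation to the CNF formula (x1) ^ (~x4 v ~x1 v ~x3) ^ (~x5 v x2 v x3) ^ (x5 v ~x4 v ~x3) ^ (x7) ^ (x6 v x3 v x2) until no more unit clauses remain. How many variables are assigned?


Unit propagation repeatedly assigns the literal in any unit clause, then simplifies.
Assignments in order: x1 = T, x7 = T.
No further unit clauses remain.
Total variables assigned = 2.

2


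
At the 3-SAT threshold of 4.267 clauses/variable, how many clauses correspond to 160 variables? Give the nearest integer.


The 3-SAT phase transition occurs at approximately 4.267 clauses per variable.
m = 4.267 * 160 = 682.72.
Rounded to nearest integer: 683.

683


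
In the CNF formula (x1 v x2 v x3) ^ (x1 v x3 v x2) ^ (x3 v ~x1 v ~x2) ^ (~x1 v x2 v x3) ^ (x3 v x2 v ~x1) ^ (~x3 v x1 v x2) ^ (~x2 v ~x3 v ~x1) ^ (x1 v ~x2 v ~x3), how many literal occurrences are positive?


Scan each clause for unnegated literals.
Clause 1: 3 positive; Clause 2: 3 positive; Clause 3: 1 positive; Clause 4: 2 positive; Clause 5: 2 positive; Clause 6: 2 positive; Clause 7: 0 positive; Clause 8: 1 positive.
Total positive literal occurrences = 14.

14


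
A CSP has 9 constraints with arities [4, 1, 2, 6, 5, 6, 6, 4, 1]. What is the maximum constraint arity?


The arities are: 4, 1, 2, 6, 5, 6, 6, 4, 1.
Scan for the maximum value.
Maximum arity = 6.

6


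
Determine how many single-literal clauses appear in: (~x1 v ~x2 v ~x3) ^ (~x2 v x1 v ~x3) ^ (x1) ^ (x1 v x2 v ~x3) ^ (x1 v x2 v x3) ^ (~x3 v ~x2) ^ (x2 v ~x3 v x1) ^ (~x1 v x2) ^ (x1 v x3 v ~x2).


A unit clause contains exactly one literal.
Unit clauses found: (x1).
Count = 1.

1


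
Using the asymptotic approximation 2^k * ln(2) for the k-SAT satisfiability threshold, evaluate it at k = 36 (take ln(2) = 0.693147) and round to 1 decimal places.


Using the asymptotic formula: threshold ~ 2^k * ln(2).
2^36 = 68719476736.
68719476736 * 0.693147 = 47632699141.1.

47632699141.1


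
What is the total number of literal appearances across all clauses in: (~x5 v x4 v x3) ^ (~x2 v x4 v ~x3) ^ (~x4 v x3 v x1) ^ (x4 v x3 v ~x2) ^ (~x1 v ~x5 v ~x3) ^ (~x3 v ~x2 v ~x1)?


Clause lengths: 3, 3, 3, 3, 3, 3.
Sum = 3 + 3 + 3 + 3 + 3 + 3 = 18.

18


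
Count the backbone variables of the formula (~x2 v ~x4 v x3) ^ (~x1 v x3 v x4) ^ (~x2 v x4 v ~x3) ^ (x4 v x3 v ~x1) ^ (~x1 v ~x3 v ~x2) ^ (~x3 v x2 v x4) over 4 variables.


Find all satisfying assignments: 7 model(s).
Check which variables have the same value in every model.
No variable is fixed across all models.
Backbone size = 0.

0


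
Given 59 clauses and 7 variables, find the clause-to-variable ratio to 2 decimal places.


Clause-to-variable ratio = clauses / variables.
59 / 7 = 8.43.

8.43


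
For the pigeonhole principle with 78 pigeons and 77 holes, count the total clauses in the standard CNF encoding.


The PHP encoding has two parts:
1) At-least-one-hole clauses: 78 (one per pigeon, each with 77 literals).
2) At-most-one-pigeon-per-hole clauses: 77 holes * C(78,2) = 77 * 3003 = 231231.
Total clauses = 78 + 231231 = 231309.

231309


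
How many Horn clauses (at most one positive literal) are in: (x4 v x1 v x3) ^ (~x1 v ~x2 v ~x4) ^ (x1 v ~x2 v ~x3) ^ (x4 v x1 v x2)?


A Horn clause has at most one positive literal.
Clause 1: 3 positive lit(s) -> not Horn
Clause 2: 0 positive lit(s) -> Horn
Clause 3: 1 positive lit(s) -> Horn
Clause 4: 3 positive lit(s) -> not Horn
Total Horn clauses = 2.

2


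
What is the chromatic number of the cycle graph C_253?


An odd cycle cannot be 2-colored: alternating two colors around the cycle returns to the start with a conflict.
Since 253 is odd, three colors are required (and three suffice).
Chromatic number = 3.

3


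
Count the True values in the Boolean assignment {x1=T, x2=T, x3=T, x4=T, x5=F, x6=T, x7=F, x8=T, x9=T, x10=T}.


The weight is the number of variables assigned True.
True variables: x1, x2, x3, x4, x6, x8, x9, x10.
Weight = 8.

8


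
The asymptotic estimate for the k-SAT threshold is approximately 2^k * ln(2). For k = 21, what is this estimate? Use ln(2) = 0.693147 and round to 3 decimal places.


Using the asymptotic formula: threshold ~ 2^k * ln(2).
2^21 = 2097152.
2097152 * 0.693147 = 1453634.617.

1453634.617


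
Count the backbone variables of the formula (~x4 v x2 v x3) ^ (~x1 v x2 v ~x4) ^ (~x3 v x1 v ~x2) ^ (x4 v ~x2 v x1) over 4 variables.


Find all satisfying assignments: 10 model(s).
Check which variables have the same value in every model.
No variable is fixed across all models.
Backbone size = 0.

0


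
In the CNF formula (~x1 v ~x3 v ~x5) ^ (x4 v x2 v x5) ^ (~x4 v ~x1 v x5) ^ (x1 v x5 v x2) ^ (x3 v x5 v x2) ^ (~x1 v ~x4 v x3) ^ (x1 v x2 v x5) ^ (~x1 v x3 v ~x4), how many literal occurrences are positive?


Scan each clause for unnegated literals.
Clause 1: 0 positive; Clause 2: 3 positive; Clause 3: 1 positive; Clause 4: 3 positive; Clause 5: 3 positive; Clause 6: 1 positive; Clause 7: 3 positive; Clause 8: 1 positive.
Total positive literal occurrences = 15.

15


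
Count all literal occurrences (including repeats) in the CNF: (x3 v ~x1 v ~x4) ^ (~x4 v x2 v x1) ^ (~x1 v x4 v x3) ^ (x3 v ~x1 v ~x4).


Clause lengths: 3, 3, 3, 3.
Sum = 3 + 3 + 3 + 3 = 12.

12


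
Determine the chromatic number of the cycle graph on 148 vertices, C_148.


A cycle on an even number of vertices is bipartite: alternate two colors around the cycle.
Since 148 is even, two colors suffice, and at least two are needed because the graph has edges.
Chromatic number = 2.

2


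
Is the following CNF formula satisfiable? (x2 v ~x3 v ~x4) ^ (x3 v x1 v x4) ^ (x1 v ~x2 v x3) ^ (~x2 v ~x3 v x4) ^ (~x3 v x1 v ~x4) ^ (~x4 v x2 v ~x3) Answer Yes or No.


Check all 16 possible truth assignments.
Number of satisfying assignments found: 8.
The formula is satisfiable.

Yes


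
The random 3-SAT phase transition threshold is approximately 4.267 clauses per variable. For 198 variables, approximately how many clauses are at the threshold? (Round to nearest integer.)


The 3-SAT phase transition occurs at approximately 4.267 clauses per variable.
m = 4.267 * 198 = 844.866.
Rounded to nearest integer: 845.

845


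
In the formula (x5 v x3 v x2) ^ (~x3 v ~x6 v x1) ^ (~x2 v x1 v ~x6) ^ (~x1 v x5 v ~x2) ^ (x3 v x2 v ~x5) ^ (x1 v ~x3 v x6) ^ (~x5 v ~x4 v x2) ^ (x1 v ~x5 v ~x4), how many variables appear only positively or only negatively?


A pure literal appears in only one polarity across all clauses.
Pure literals: x4 (negative only).
Count = 1.

1


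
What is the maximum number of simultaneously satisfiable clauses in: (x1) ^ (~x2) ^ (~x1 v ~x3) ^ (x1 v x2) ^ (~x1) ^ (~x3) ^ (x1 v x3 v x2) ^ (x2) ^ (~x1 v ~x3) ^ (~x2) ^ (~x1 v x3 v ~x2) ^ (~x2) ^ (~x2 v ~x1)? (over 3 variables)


Enumerate all 8 truth assignments.
For each, count how many of the 13 clauses are satisfied.
The formula is not fully satisfiable, so the maximum is below 13.
Maximum simultaneously satisfiable clauses = 11.

11


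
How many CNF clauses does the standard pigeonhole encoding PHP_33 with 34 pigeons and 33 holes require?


The PHP encoding has two parts:
1) At-least-one-hole clauses: 34 (one per pigeon, each with 33 literals).
2) At-most-one-pigeon-per-hole clauses: 33 holes * C(34,2) = 33 * 561 = 18513.
Total clauses = 34 + 18513 = 18547.

18547


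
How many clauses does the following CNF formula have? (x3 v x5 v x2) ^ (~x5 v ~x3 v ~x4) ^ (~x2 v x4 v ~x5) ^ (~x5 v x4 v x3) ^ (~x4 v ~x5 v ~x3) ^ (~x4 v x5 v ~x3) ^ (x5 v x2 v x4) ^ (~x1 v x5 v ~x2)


Each group enclosed in parentheses joined by ^ is one clause.
Counting the conjuncts: 8 clauses.

8


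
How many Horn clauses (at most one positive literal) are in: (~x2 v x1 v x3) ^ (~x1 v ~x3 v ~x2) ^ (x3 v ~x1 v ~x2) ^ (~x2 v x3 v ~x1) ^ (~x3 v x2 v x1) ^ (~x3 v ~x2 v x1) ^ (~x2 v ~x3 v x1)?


A Horn clause has at most one positive literal.
Clause 1: 2 positive lit(s) -> not Horn
Clause 2: 0 positive lit(s) -> Horn
Clause 3: 1 positive lit(s) -> Horn
Clause 4: 1 positive lit(s) -> Horn
Clause 5: 2 positive lit(s) -> not Horn
Clause 6: 1 positive lit(s) -> Horn
Clause 7: 1 positive lit(s) -> Horn
Total Horn clauses = 5.

5


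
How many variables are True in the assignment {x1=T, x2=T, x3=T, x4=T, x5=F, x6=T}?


The weight is the number of variables assigned True.
True variables: x1, x2, x3, x4, x6.
Weight = 5.

5


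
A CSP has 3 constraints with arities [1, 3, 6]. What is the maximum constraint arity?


The arities are: 1, 3, 6.
Scan for the maximum value.
Maximum arity = 6.

6


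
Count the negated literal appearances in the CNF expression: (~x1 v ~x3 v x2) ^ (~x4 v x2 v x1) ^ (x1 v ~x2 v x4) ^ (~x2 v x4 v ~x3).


Scan each clause for negated literals.
Clause 1: 2 negative; Clause 2: 1 negative; Clause 3: 1 negative; Clause 4: 2 negative.
Total negative literal occurrences = 6.

6


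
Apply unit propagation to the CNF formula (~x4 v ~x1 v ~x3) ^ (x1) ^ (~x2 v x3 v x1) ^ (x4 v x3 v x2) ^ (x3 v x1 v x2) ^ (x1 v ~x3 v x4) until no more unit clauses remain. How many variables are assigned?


Unit propagation repeatedly assigns the literal in any unit clause, then simplifies.
Assignments in order: x1 = T.
No further unit clauses remain.
Total variables assigned = 1.

1


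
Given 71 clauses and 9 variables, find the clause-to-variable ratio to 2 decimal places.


Clause-to-variable ratio = clauses / variables.
71 / 9 = 7.89.

7.89


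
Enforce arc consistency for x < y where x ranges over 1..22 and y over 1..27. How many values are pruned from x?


For the constraint x < y, x needs a supporting value in y's domain.
x can be at most 26 (one less than y's maximum).
Valid x values from domain: 22 out of 22.
Pruned = 22 - 22 = 0.

0


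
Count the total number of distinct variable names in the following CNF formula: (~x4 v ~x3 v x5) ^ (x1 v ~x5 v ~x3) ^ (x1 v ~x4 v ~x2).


Identify each distinct variable in the formula.
Variables found: x1, x2, x3, x4, x5.
Total distinct variables = 5.

5
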